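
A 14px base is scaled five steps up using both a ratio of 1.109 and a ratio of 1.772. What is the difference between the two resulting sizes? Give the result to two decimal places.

221.11px

At 1.109: 14.0 × 1.109⁵ = 23.4847px
At 1.772: 14.0 × 1.772⁵ = 244.5945px
Difference: 244.5945 − 23.4847 = 221.1098px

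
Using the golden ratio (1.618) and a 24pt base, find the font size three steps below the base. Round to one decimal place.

5.7pt

24.0 ÷ 1.618³ = 24.0 ÷ 4.23580 ≈ 5.67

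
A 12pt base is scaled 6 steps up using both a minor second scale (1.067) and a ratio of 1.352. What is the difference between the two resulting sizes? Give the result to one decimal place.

Minor second: 12.0 × 1.067⁶ = 17.708pt
At 1.352: 12.0 × 1.352⁶ = 73.289pt
Difference: 73.289 − 17.708 = 55.581pt

55.6pt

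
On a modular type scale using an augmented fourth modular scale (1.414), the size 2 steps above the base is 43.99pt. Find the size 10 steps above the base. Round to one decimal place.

703.0pt

The gap is 10 − (2) = 8 steps, so the factor is 1.414^8.
43.99 × 1.414⁸ = 43.99 × 15.98068 ≈ 702.990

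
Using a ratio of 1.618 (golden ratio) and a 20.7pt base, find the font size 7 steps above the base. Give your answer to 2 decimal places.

600.92pt

20.7 × 1.618⁷ = 20.7 × 29.03017 ≈ 600.92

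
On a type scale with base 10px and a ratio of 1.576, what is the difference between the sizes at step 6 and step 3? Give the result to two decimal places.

114.08px

Step 3: 10.0 × 1.576³ = 39.1443px
Step 6: 10.0 × 1.576⁶ = 153.2277px
Difference: 153.2277 − 39.1443 = 114.0834px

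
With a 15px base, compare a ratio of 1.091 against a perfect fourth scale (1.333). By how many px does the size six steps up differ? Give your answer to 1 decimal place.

At 1.091: 15.0 × 1.091⁶ = 25.295px
Perfect fourth: 15.0 × 1.333⁶ = 84.153px
Difference: 84.153 − 25.295 = 58.858px

58.9px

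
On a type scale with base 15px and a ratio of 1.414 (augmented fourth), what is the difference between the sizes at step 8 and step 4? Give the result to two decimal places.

179.75px

Step 4: 15.0 × 1.414⁴ = 59.9638px
Step 8: 15.0 × 1.414⁸ = 239.7102px
Difference: 239.7102 − 59.9638 = 179.7464px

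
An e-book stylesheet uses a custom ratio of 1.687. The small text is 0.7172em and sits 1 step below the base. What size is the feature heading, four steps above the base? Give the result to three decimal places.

0.7172 × 1.687⁵ = 0.7172 × 13.66392 ≈ 9.800

9.800em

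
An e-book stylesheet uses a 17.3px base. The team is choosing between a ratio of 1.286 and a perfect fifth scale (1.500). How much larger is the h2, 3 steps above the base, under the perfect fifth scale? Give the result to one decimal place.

21.6px

At 1.286: 17.3 × 1.286³ = 36.793px
Perfect fifth: 17.3 × 1.500³ = 58.388px
Difference: 58.388 − 36.793 = 21.595px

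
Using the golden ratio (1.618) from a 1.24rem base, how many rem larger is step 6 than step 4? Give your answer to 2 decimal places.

13.75rem

Step 4: 1.24 × 1.618⁴ = 8.4984rem
Step 6: 1.24 × 1.618⁶ = 22.2481rem
Difference: 22.2481 − 8.4984 = 13.7497rem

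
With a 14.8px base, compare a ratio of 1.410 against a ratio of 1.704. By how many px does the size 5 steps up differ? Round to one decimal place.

At 1.410: 14.8 × 1.410⁵ = 82.482px
At 1.704: 14.8 × 1.704⁵ = 212.623px
Difference: 212.623 − 82.482 = 130.141px

130.1px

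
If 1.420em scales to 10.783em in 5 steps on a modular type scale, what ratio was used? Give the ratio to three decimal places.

The ratio satisfies 1.420 × r⁵ = 10.783, so r = (10.783 / 1.420)^(1/5).
r = 7.5937^(1/5) ≈ 1.5000

1.500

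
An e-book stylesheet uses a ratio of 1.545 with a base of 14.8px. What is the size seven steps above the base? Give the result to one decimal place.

311.0px

14.8 × 1.545⁷ = 14.8 × 21.01355 ≈ 311.00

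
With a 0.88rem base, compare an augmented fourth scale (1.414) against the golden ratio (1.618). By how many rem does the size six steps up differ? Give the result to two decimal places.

Augmented fourth: 0.88 × 1.414⁶ = 7.0336rem
Golden ratio: 0.88 × 1.618⁶ = 15.7890rem
Difference: 15.7890 − 7.0336 = 8.7554rem

8.76rem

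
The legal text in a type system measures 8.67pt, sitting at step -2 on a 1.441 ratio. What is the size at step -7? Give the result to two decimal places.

Moving from step -2 to step -7 is 5 steps down, so divide by r⁵.
8.67 ÷ 1.441⁵ = 8.67 ÷ 6.21327 ≈ 1.395

1.40pt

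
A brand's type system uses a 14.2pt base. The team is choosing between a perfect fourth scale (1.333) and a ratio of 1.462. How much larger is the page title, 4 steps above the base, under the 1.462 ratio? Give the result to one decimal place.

Perfect fourth: 14.2 × 1.333⁴ = 44.834pt
At 1.462: 14.2 × 1.462⁴ = 64.875pt
Difference: 64.875 − 44.834 = 20.041pt

20.0pt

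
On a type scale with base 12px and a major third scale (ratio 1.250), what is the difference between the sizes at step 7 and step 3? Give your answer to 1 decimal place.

33.8px

Step 3: 12.0 × 1.250³ = 23.438px
Step 7: 12.0 × 1.250⁷ = 57.220px
Difference: 57.220 − 23.438 = 33.782px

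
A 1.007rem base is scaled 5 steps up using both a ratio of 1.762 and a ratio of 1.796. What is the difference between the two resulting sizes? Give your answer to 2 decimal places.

At 1.762: 1.007 × 1.762⁵ = 17.1025rem
At 1.796: 1.007 × 1.796⁵ = 18.8175rem
Difference: 18.8175 − 17.1025 = 1.7150rem

1.71rem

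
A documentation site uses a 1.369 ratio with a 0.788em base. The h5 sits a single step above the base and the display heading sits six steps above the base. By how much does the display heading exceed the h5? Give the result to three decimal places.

4.109em

Step 1: 0.788 × 1.369 = 1.07877em
Step 6: 0.788 × 1.369⁶ = 5.18737em
Difference: 5.18737 − 1.07877 = 4.10860em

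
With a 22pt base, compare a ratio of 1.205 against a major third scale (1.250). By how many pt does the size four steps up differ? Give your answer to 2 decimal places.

7.33pt

At 1.205: 22.0 × 1.205⁴ = 46.3843pt
Major third: 22.0 × 1.250⁴ = 53.7109pt
Difference: 53.7109 − 46.3843 = 7.3266pt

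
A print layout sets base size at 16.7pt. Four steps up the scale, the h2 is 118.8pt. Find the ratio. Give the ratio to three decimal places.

1.633

The ratio satisfies 16.7 × r⁴ = 118.8, so r = (118.8 / 16.7)^(1/4).
r = 7.1138^(1/4) ≈ 1.6331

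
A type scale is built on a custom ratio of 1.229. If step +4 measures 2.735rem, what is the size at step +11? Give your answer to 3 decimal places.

2.735 × 1.229⁷ = 2.735 × 4.23510 ≈ 11.583

11.583rem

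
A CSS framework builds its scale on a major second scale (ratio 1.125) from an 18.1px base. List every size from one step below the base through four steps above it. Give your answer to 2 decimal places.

Step -1: 18.1 ÷ 1.125 = 16.09
Step 0: 18.1px
Step 1: 18.1 × 1.125 = 20.36
Step 2: 18.1 × 1.125² = 22.91
Step 3: 18.1 × 1.125³ = 25.77
Step 4: 18.1 × 1.125⁴ = 28.99

16.09px, 18.10px, 20.36px, 22.91px, 25.77px, 28.99px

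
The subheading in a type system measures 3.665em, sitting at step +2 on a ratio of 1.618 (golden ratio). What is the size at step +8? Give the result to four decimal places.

Moving from step +2 to step +8 is 6 steps up, so multiply by r⁶.
3.665 × 1.618⁶ = 3.665 × 17.94201 ≈ 65.7575

65.7575em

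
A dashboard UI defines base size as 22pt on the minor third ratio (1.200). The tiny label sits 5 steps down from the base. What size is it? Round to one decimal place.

22.0 ÷ 1.200⁵ = 22.0 ÷ 2.48832 ≈ 8.84

8.8pt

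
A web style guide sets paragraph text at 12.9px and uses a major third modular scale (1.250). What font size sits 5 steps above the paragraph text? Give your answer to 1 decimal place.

Every step multiplies by the scale ratio.
12.9 × 1.250⁵ = 12.9 × 3.05176 ≈ 39.37

39.4px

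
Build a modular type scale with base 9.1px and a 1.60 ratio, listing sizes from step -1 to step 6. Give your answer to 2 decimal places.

Step -1: 9.1 ÷ 1.60 = 5.69
Step 0: 9.1px
Step 1: 9.1 × 1.60 = 14.56
Step 2: 9.1 × 1.60² = 23.30
Step 3: 9.1 × 1.60³ = 37.27
Step 4: 9.1 × 1.60⁴ = 59.64
Step 5: 9.1 × 1.60⁵ = 95.42
Step 6: 9.1 × 1.60⁶ = 152.67

5.69px, 9.10px, 14.56px, 23.30px, 37.27px, 59.64px, 95.42px, 152.67px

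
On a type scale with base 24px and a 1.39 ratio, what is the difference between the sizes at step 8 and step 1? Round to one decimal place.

Step 1: 24.0 × 1.39 = 33.360px
Step 8: 24.0 × 1.39⁸ = 334.449px
Difference: 334.449 − 33.360 = 301.089px

301.1px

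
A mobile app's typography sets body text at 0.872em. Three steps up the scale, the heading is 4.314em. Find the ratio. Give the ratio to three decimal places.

1.704

The ratio satisfies 0.872 × r³ = 4.314, so r = (4.314 / 0.872)^(1/3).
r = 4.9472^(1/3) ≈ 1.7039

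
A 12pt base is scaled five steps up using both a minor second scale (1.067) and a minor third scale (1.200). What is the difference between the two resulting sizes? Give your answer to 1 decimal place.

Minor second: 12.0 × 1.067⁵ = 16.596pt
Minor third: 12.0 × 1.200⁵ = 29.860pt
Difference: 29.860 − 16.596 = 13.264pt

13.3pt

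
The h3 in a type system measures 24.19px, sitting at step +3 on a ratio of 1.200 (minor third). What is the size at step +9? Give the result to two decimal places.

The gap is 9 − (3) = 6 steps, so the factor is 1.200^6.
24.19 × 1.200⁶ = 24.19 × 2.98598 ≈ 72.231

72.23px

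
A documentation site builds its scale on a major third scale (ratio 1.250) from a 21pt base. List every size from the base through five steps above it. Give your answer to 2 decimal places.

21.00pt, 26.25pt, 32.81pt, 41.02pt, 51.27pt, 64.09pt

Step 0: 21pt
Step 1: 21.0 × 1.250 = 26.25
Step 2: 21.0 × 1.250² = 32.81
Step 3: 21.0 × 1.250³ = 41.02
Step 4: 21.0 × 1.250⁴ = 51.27
Step 5: 21.0 × 1.250⁵ = 64.09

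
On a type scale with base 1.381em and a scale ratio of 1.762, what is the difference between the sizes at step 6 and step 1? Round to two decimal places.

38.89em

Step 1: 1.381 × 1.762 = 2.4333em
Step 6: 1.381 × 1.762⁶ = 41.3265em
Difference: 41.3265 − 2.4333 = 38.8932em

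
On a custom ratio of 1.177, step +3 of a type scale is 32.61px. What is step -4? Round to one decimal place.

The gap is -4 − (3) = -7 steps, so the factor is 1.177^-7.
32.61 ÷ 1.177⁷ = 32.61 ÷ 3.12921 ≈ 10.421

10.4px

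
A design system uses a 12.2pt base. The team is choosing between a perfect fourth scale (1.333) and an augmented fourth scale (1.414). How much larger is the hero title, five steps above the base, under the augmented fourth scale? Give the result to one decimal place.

17.6pt

Perfect fourth: 12.2 × 1.333⁵ = 51.346pt
Augmented fourth: 12.2 × 1.414⁵ = 68.962pt
Difference: 68.962 − 51.346 = 17.616pt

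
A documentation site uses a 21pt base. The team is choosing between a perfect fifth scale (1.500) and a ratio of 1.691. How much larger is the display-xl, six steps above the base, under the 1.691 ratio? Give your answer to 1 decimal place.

251.8pt

Perfect fifth: 21.0 × 1.500⁶ = 239.203pt
At 1.691: 21.0 × 1.691⁶ = 490.999pt
Difference: 490.999 − 239.203 = 251.796pt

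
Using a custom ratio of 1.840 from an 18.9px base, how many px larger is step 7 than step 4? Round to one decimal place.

Step 4: 18.9 × 1.840⁴ = 216.637px
Step 7: 18.9 × 1.840⁷ = 1349.542px
Difference: 1349.542 − 216.637 = 1132.905px

1132.9px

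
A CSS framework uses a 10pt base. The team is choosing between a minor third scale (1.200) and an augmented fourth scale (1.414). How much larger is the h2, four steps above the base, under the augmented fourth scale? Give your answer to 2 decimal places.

Minor third: 10.0 × 1.200⁴ = 20.7360pt
Augmented fourth: 10.0 × 1.414⁴ = 39.9758pt
Difference: 39.9758 − 20.7360 = 19.2398pt

19.24pt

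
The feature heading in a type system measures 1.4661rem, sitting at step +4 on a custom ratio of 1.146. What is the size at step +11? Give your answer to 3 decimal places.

1.4661 × 1.146⁷ = 1.4661 × 2.59593 ≈ 3.806

3.806rem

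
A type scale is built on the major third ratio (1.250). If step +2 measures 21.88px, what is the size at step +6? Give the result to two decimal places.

53.42px

Moving from step +2 to step +6 is 4 steps up, so multiply by r⁴.
21.88 × 1.250⁴ = 21.88 × 2.44141 ≈ 53.418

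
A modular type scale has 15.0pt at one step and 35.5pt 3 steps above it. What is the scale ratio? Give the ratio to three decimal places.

1.333

r³ = 35.5 / 15.0, so r = (35.5/15.0)^(1/3).
r = 2.3667^(1/3) ≈ 1.3326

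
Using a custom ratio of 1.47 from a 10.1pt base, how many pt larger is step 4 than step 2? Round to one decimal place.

Step 2: 10.1 × 1.47² = 21.825pt
Step 4: 10.1 × 1.47⁴ = 47.162pt
Difference: 47.162 − 21.825 = 25.337pt

25.3pt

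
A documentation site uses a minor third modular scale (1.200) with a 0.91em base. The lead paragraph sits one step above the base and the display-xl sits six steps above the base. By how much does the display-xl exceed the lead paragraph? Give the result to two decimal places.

1.63em

Step 1: 0.91 × 1.200 = 1.0920em
Step 6: 0.91 × 1.200⁶ = 2.7172em
Difference: 2.7172 − 1.0920 = 1.6252em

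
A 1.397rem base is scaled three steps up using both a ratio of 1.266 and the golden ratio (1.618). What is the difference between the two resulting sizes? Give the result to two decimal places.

3.08rem

At 1.266: 1.397 × 1.266³ = 2.8346rem
Golden ratio: 1.397 × 1.618³ = 5.9174rem
Difference: 5.9174 − 2.8346 = 3.0828rem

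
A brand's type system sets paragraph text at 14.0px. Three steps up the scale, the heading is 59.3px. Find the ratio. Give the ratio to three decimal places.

r³ = 59.3 / 14.0, so r = (59.3/14.0)^(1/3).
r = 4.2357^(1/3) ≈ 1.6180

1.618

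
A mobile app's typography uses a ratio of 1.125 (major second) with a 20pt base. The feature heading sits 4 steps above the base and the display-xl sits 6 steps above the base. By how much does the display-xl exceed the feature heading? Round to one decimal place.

Step 4: 20.0 × 1.125⁴ = 32.036pt
Step 6: 20.0 × 1.125⁶ = 40.546pt
Difference: 40.546 − 32.036 = 8.510pt

8.5pt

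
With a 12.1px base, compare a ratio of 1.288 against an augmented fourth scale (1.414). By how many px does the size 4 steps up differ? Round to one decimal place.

15.1px

At 1.288: 12.1 × 1.288⁴ = 33.300px
Augmented fourth: 12.1 × 1.414⁴ = 48.371px
Difference: 48.371 − 33.300 = 15.071px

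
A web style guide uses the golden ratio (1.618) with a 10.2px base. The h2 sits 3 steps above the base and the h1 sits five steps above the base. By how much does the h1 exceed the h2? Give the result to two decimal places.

69.90px

Step 3: 10.2 × 1.618³ = 43.2052px
Step 5: 10.2 × 1.618⁵ = 113.1079px
Difference: 113.1079 − 43.2052 = 69.9027px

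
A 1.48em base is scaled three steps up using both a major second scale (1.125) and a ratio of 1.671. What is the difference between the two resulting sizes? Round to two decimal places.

Major second: 1.48 × 1.125³ = 2.1073em
At 1.671: 1.48 × 1.671³ = 6.9054em
Difference: 6.9054 − 2.1073 = 4.7981em

4.80em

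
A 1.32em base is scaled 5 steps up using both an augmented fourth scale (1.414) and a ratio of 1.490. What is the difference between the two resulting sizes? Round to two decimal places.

Augmented fourth: 1.32 × 1.414⁵ = 7.4614em
At 1.490: 1.32 × 1.490⁵ = 9.6941em
Difference: 9.6941 − 7.4614 = 2.2327em

2.23em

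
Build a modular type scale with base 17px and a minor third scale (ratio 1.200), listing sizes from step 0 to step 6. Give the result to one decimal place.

17.0px, 20.4px, 24.5px, 29.4px, 35.3px, 42.3px, 50.8px

Step 0: 17px
Step 1: 17.0 × 1.200 = 20.4
Step 2: 17.0 × 1.200² = 24.5
Step 3: 17.0 × 1.200³ = 29.4
Step 4: 17.0 × 1.200⁴ = 35.3
Step 5: 17.0 × 1.200⁵ = 42.3
Step 6: 17.0 × 1.200⁶ = 50.8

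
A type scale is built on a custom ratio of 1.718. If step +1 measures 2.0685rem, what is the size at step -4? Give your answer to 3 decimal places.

0.138rem

Moving from step +1 to step -4 is 5 steps down, so divide by r⁵.
2.0685 ÷ 1.718⁵ = 2.0685 ÷ 14.96635 ≈ 0.138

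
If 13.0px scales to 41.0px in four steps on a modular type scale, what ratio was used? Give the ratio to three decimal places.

1.333

The ratio satisfies 13.0 × r⁴ = 41.0, so r = (41.0 / 13.0)^(1/4).
r = 3.1538^(1/4) ≈ 1.3326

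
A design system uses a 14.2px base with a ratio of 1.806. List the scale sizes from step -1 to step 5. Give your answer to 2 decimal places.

Step -1: 14.2 ÷ 1.806 = 7.86
Step 0: 14.2px
Step 1: 14.2 × 1.806 = 25.65
Step 2: 14.2 × 1.806² = 46.32
Step 3: 14.2 × 1.806³ = 83.65
Step 4: 14.2 × 1.806⁴ = 151.06
Step 5: 14.2 × 1.806⁵ = 272.82

7.86px, 14.20px, 25.65px, 46.32px, 83.65px, 151.06px, 272.82px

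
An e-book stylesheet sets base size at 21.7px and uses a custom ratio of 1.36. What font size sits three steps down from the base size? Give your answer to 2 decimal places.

A modular type scale is a geometric sequence: sizeₙ = base × rⁿ.
21.7 ÷ 1.36³ = 21.7 ÷ 2.51546 ≈ 8.63

8.63px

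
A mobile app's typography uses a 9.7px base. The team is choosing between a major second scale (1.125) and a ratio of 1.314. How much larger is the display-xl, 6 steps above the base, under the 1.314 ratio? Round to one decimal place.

Major second: 9.7 × 1.125⁶ = 19.665px
At 1.314: 9.7 × 1.314⁶ = 49.928px
Difference: 49.928 − 19.665 = 30.263px

30.3px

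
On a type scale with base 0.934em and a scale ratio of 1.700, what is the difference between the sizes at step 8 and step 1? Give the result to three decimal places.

63.566em

Step 1: 0.934 × 1.700 = 1.58780em
Step 8: 0.934 × 1.700⁸ = 65.15357em
Difference: 65.15357 − 1.58780 = 63.56577em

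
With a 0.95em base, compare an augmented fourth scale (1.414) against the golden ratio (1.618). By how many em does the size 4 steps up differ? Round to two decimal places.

2.71em

Augmented fourth: 0.95 × 1.414⁴ = 3.7977em
Golden ratio: 0.95 × 1.618⁴ = 6.5108em
Difference: 6.5108 − 3.7977 = 2.7131em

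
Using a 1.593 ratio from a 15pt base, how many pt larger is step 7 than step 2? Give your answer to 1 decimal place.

Step 2: 15.0 × 1.593² = 38.065pt
Step 7: 15.0 × 1.593⁷ = 390.483pt
Difference: 390.483 − 38.065 = 352.418pt

352.4pt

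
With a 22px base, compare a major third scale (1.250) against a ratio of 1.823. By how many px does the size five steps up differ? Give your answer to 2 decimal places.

375.81px

Major third: 22.0 × 1.250⁵ = 67.1387px
At 1.823: 22.0 × 1.823⁵ = 442.9513px
Difference: 442.9513 − 67.1387 = 375.8126px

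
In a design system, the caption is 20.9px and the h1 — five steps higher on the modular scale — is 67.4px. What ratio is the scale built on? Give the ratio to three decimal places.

1.264

r⁵ = 67.4 / 20.9, so r = (67.4/20.9)^(1/5).
r = 3.2249^(1/5) ≈ 1.2639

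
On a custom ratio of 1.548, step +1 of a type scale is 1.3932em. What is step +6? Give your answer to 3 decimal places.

12.384em

The gap is 6 − (1) = 5 steps, so the factor is 1.548^5.
1.3932 × 1.548⁵ = 1.3932 × 8.88904 ≈ 12.384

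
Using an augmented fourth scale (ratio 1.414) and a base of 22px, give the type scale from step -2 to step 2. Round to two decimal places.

Step -2: 22.0 ÷ 1.414² = 11.00
Step -1: 22.0 ÷ 1.414 = 15.56
Step 0: 22px
Step 1: 22.0 × 1.414 = 31.11
Step 2: 22.0 × 1.414² = 43.99

11.00px, 15.56px, 22.00px, 31.11px, 43.99px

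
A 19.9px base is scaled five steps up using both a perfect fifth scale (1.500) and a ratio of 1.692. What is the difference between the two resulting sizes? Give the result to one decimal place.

124.8px

Perfect fifth: 19.9 × 1.500⁵ = 151.116px
At 1.692: 19.9 × 1.692⁵ = 275.966px
Difference: 275.966 − 151.116 = 124.850px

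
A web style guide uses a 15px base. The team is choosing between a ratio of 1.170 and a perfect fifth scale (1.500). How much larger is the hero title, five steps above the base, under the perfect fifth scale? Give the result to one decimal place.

At 1.170: 15.0 × 1.170⁵ = 32.887px
Perfect fifth: 15.0 × 1.500⁵ = 113.906px
Difference: 113.906 − 32.887 = 81.019px

81.0px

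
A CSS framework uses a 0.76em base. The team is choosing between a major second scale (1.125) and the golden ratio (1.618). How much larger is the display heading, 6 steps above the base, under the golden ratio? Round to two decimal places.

12.10em

Major second: 0.76 × 1.125⁶ = 1.5407em
Golden ratio: 0.76 × 1.618⁶ = 13.6359em
Difference: 13.6359 − 1.5407 = 12.0952em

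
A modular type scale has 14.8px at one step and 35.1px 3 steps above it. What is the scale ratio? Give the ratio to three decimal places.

1.334

r³ = 35.1 / 14.8, so r = (35.1/14.8)^(1/3).
r = 2.3716^(1/3) ≈ 1.3336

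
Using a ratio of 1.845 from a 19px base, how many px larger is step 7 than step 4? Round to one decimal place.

1162.5px

Step 4: 19.0 × 1.845⁴ = 220.160px
Step 7: 19.0 × 1.845⁷ = 1382.701px
Difference: 1382.701 − 220.160 = 1162.541px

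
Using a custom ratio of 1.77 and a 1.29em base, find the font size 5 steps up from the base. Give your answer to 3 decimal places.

1.29 × 1.77⁵ = 1.29 × 17.37266 ≈ 22.411

22.411em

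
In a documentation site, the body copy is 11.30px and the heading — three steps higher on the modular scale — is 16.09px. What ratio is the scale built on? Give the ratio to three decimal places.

1.125

r³ = 16.09 / 11.30, so r = (16.09/11.30)^(1/3).
r = 1.4239^(1/3) ≈ 1.1250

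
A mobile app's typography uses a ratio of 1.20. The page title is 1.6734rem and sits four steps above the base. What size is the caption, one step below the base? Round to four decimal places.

0.6725rem

Moving from step +4 to step -1 is 5 steps down, so divide by r⁵.
1.6734 ÷ 1.20⁵ = 1.6734 ÷ 2.48832 ≈ 0.6725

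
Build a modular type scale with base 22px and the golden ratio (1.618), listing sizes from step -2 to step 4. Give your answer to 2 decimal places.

8.40px, 13.60px, 22.00px, 35.60px, 57.59px, 93.19px, 150.78px

Step -2: 22.0 ÷ 1.618² = 8.40
Step -1: 22.0 ÷ 1.618 = 13.60
Step 0: 22px
Step 1: 22.0 × 1.618 = 35.60
Step 2: 22.0 × 1.618² = 57.59
Step 3: 22.0 × 1.618³ = 93.19
Step 4: 22.0 × 1.618⁴ = 150.78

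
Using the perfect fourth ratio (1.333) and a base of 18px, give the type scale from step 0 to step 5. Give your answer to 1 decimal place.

Step 0: 18px
Step 1: 18.0 × 1.333 = 24.0
Step 2: 18.0 × 1.333² = 32.0
Step 3: 18.0 × 1.333³ = 42.6
Step 4: 18.0 × 1.333⁴ = 56.8
Step 5: 18.0 × 1.333⁵ = 75.8

18.0px, 24.0px, 32.0px, 42.6px, 56.8px, 75.8px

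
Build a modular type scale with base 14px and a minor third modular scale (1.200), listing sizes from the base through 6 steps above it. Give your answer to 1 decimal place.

14.0px, 16.8px, 20.2px, 24.2px, 29.0px, 34.8px, 41.8px

Step 0: 14px
Step 1: 14.0 × 1.200 = 16.8
Step 2: 14.0 × 1.200² = 20.2
Step 3: 14.0 × 1.200³ = 24.2
Step 4: 14.0 × 1.200⁴ = 29.0
Step 5: 14.0 × 1.200⁵ = 34.8
Step 6: 14.0 × 1.200⁶ = 41.8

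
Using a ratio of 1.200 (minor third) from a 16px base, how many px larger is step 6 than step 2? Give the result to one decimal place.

24.7px

Step 2: 16.0 × 1.200² = 23.040px
Step 6: 16.0 × 1.200⁶ = 47.776px
Difference: 47.776 − 23.040 = 24.736px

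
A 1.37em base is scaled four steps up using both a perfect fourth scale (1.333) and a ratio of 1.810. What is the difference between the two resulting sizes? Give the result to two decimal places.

Perfect fourth: 1.37 × 1.333⁴ = 4.3255em
At 1.810: 1.37 × 1.810⁴ = 14.7040em
Difference: 14.7040 − 4.3255 = 10.3785em

10.38em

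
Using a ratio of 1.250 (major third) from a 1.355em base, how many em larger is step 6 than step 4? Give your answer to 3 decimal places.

1.861em

Step 4: 1.355 × 1.250⁴ = 3.30811em
Step 6: 1.355 × 1.250⁶ = 5.16891em
Difference: 5.16891 − 3.30811 = 1.86080em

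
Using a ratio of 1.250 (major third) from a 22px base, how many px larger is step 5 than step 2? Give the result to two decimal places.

32.76px

Step 2: 22.0 × 1.250² = 34.3750px
Step 5: 22.0 × 1.250⁵ = 67.1387px
Difference: 67.1387 − 34.3750 = 32.7637px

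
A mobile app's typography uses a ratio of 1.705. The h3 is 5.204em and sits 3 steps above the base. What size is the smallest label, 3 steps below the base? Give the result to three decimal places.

The gap is -3 − (3) = -6 steps, so the factor is 1.705^-6.
5.204 ÷ 1.705⁶ = 5.204 ÷ 24.56667 ≈ 0.212

0.212em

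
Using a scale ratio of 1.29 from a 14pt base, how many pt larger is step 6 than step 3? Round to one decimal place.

34.5pt

Step 3: 14.0 × 1.29³ = 30.054pt
Step 6: 14.0 × 1.29⁶ = 64.516pt
Difference: 64.516 − 30.054 = 34.462pt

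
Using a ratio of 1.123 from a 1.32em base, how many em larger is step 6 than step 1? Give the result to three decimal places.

1.165em

Step 1: 1.32 × 1.123 = 1.48236em
Step 6: 1.32 × 1.123⁶ = 2.64760em
Difference: 2.64760 − 1.48236 = 1.16524em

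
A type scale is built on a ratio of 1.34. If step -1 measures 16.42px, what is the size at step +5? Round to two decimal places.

95.06px

Moving from step -1 to step +5 is 6 steps up, so multiply by r⁶.
16.42 × 1.34⁶ = 16.42 × 5.78934 ≈ 95.061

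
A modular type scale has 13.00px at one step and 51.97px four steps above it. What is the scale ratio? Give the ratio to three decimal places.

1.414

The ratio satisfies 13.00 × r⁴ = 51.97, so r = (51.97 / 13.00)^(1/4).
r = 3.9977^(1/4) ≈ 1.4140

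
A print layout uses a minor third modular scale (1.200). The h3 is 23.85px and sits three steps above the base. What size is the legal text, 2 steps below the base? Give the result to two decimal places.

23.85 ÷ 1.200⁵ = 23.85 ÷ 2.48832 ≈ 9.585

9.58px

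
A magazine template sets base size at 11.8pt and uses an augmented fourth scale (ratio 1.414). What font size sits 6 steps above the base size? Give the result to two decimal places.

94.31pt

A modular type scale is a geometric sequence: sizeₙ = base × rⁿ.
11.8 × 1.414⁶ = 11.8 × 7.99275 ≈ 94.31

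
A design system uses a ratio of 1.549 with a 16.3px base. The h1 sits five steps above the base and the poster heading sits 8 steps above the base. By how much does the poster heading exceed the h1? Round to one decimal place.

394.9px

Step 5: 16.3 × 1.549⁵ = 145.360px
Step 8: 16.3 × 1.549⁸ = 540.255px
Difference: 540.255 − 145.360 = 394.895px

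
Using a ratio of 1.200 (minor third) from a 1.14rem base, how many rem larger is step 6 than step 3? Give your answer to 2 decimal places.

1.43rem

Step 3: 1.14 × 1.200³ = 1.9699rem
Step 6: 1.14 × 1.200⁶ = 3.4040rem
Difference: 3.4040 − 1.9699 = 1.4341rem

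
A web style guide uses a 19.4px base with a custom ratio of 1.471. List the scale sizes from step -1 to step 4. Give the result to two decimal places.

Step -1: 19.4 ÷ 1.471 = 13.19
Step 0: 19.4px
Step 1: 19.4 × 1.471 = 28.54
Step 2: 19.4 × 1.471² = 41.98
Step 3: 19.4 × 1.471³ = 61.75
Step 4: 19.4 × 1.471⁴ = 90.83

13.19px, 19.40px, 28.54px, 41.98px, 61.75px, 90.83px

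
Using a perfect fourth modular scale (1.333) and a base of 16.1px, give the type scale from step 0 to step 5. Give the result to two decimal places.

Step 0: 16.1px
Step 1: 16.1 × 1.333 = 21.46
Step 2: 16.1 × 1.333² = 28.61
Step 3: 16.1 × 1.333³ = 38.13
Step 4: 16.1 × 1.333⁴ = 50.83
Step 5: 16.1 × 1.333⁵ = 67.76

16.10px, 21.46px, 28.61px, 38.13px, 50.83px, 67.76px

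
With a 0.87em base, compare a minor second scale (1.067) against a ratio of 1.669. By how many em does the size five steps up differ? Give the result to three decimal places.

10.064em

Minor second: 0.87 × 1.067⁵ = 1.20321em
At 1.669: 0.87 × 1.669⁵ = 11.26681em
Difference: 11.26681 − 1.20321 = 10.06360em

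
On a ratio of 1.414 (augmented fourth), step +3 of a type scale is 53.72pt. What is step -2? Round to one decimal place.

9.5pt

The gap is -2 − (3) = -5 steps, so the factor is 1.414^-5.
53.72 ÷ 1.414⁵ = 53.72 ÷ 5.65258 ≈ 9.504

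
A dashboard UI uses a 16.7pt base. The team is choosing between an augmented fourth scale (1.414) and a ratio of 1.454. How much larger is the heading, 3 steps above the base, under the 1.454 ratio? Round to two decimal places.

4.12pt

Augmented fourth: 16.7 × 1.414³ = 47.2133pt
At 1.454: 16.7 × 1.454³ = 51.3345pt
Difference: 51.3345 − 47.2133 = 4.1212pt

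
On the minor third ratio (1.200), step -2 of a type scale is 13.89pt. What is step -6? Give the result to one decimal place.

Moving from step -2 to step -6 is 4 steps down, so divide by r⁴.
13.89 ÷ 1.200⁴ = 13.89 ÷ 2.07360 ≈ 6.698

6.7pt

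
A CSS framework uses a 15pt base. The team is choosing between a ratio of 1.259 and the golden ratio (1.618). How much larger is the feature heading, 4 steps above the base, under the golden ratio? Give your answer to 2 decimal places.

At 1.259: 15.0 × 1.259⁴ = 37.6872pt
Golden ratio: 15.0 × 1.618⁴ = 102.8029pt
Difference: 102.8029 − 37.6872 = 65.1157pt

65.12pt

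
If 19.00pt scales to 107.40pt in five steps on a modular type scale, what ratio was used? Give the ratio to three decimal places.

1.414

The ratio satisfies 19.00 × r⁵ = 107.40, so r = (107.40 / 19.00)^(1/5).
r = 5.6526^(1/5) ≈ 1.4140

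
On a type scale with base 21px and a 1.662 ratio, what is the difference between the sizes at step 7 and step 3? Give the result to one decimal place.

639.2px

Step 3: 21.0 × 1.662³ = 96.408px
Step 7: 21.0 × 1.662⁷ = 735.591px
Difference: 735.591 − 96.408 = 639.183px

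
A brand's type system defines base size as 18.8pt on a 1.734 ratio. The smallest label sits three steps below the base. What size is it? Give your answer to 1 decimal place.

3.6pt

18.8 ÷ 1.734³ = 18.8 ÷ 5.21371 ≈ 3.61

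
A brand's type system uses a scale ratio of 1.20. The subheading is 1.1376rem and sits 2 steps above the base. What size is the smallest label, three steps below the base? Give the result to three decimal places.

1.1376 ÷ 1.20⁵ = 1.1376 ÷ 2.48832 ≈ 0.457

0.457rem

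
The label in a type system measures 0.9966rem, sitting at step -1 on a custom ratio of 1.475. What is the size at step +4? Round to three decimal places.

The gap is 4 − (-1) = 5 steps, so the factor is 1.475^5.
0.9966 × 1.475⁵ = 0.9966 × 6.98168 ≈ 6.958

6.958rem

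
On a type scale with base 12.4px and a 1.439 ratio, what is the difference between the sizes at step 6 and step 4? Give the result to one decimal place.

Step 4: 12.4 × 1.439⁴ = 53.170px
Step 6: 12.4 × 1.439⁶ = 110.100px
Difference: 110.100 − 53.170 = 56.930px

56.9px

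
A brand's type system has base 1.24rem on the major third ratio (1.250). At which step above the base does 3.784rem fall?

1.250ⁿ = 3.784 / 1.24 = 3.0516
n = ln(3.0516) / ln(1.250) = 1.1157 / 0.2231 ≈ 5.00

5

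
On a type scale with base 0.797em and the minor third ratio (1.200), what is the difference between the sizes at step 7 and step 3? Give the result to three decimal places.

Step 3: 0.797 × 1.200³ = 1.37722em
Step 7: 0.797 × 1.200⁷ = 2.85580em
Difference: 2.85580 − 1.37722 = 1.47858em

1.479em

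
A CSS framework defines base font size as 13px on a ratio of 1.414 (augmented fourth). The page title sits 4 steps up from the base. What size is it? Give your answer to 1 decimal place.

52.0px

Every step multiplies by the scale ratio.
13.0 × 1.414⁴ = 13.0 × 3.99758 ≈ 51.97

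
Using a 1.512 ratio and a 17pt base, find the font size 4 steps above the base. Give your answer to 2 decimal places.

88.85pt

A modular type scale is a geometric sequence: sizeₙ = base × rⁿ.
17.0 × 1.512⁴ = 17.0 × 5.22645 ≈ 88.85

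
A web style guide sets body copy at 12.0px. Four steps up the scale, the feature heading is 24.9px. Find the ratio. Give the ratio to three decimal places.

1.200

r⁴ = 24.9 / 12.0, so r = (24.9/12.0)^(1/4).
r = 2.0750^(1/4) ≈ 1.2002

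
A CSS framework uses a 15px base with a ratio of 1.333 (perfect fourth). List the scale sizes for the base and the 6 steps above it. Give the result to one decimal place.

Step 0: 15px
Step 1: 15.0 × 1.333 = 20.0
Step 2: 15.0 × 1.333² = 26.7
Step 3: 15.0 × 1.333³ = 35.5
Step 4: 15.0 × 1.333⁴ = 47.4
Step 5: 15.0 × 1.333⁵ = 63.1
Step 6: 15.0 × 1.333⁶ = 84.2

15.0px, 20.0px, 26.7px, 35.5px, 47.4px, 63.1px, 84.2px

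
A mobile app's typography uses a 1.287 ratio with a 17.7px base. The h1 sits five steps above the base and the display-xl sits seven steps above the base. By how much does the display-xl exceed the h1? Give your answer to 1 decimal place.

41.0px

Step 5: 17.7 × 1.287⁵ = 62.498px
Step 7: 17.7 × 1.287⁷ = 103.520px
Difference: 103.520 − 62.498 = 41.022px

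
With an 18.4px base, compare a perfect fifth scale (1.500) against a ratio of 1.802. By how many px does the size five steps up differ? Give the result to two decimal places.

Perfect fifth: 18.4 × 1.500⁵ = 139.7250px
At 1.802: 18.4 × 1.802⁵ = 349.6164px
Difference: 349.6164 − 139.7250 = 209.8914px

209.89px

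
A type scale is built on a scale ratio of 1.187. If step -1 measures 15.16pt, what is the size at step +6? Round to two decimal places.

50.33pt

Moving from step -1 to step +6 is 7 steps up, so multiply by r⁷.
15.16 × 1.187⁷ = 15.16 × 3.32013 ≈ 50.333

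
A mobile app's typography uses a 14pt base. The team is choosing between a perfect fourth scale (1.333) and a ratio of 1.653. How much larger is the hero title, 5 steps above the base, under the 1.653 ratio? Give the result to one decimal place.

Perfect fourth: 14.0 × 1.333⁵ = 58.922pt
At 1.653: 14.0 × 1.653⁵ = 172.780pt
Difference: 172.780 − 58.922 = 113.858pt

113.9pt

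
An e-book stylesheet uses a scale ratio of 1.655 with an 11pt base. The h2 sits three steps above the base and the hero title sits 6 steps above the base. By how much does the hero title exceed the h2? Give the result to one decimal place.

Step 3: 11.0 × 1.655³ = 49.864pt
Step 6: 11.0 × 1.655⁶ = 226.038pt
Difference: 226.038 − 49.864 = 176.174pt

176.2pt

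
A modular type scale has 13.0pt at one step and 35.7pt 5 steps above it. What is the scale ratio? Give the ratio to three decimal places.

1.224

r⁵ = 35.7 / 13.0, so r = (35.7/13.0)^(1/5).
r = 2.7462^(1/5) ≈ 1.2239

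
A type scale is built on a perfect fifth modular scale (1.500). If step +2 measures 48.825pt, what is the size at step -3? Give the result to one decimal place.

48.825 ÷ 1.500⁵ = 48.825 ÷ 7.59375 ≈ 6.430

6.4pt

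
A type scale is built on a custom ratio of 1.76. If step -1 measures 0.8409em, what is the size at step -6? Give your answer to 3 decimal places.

0.050em

Moving from step -1 to step -6 is 5 steps down, so divide by r⁵.
0.8409 ÷ 1.76⁵ = 0.8409 ÷ 16.88742 ≈ 0.050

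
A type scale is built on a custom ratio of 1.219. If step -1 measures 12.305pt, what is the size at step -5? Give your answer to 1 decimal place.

5.6pt

12.305 ÷ 1.219⁴ = 12.305 ÷ 2.20808 ≈ 5.573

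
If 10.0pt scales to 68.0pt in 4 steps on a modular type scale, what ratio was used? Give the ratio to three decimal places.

1.615

The ratio satisfies 10.0 × r⁴ = 68.0, so r = (68.0 / 10.0)^(1/4).
r = 6.8000^(1/4) ≈ 1.6148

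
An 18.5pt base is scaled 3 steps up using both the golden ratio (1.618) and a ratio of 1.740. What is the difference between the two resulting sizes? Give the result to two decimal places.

Golden ratio: 18.5 × 1.618³ = 78.3623pt
At 1.740: 18.5 × 1.740³ = 97.4584pt
Difference: 97.4584 − 78.3623 = 19.0961pt

19.10pt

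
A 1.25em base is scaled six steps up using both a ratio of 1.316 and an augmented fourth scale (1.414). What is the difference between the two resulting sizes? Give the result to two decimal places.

At 1.316: 1.25 × 1.316⁶ = 6.4930em
Augmented fourth: 1.25 × 1.414⁶ = 9.9909em
Difference: 9.9909 − 6.4930 = 3.4979em

3.50em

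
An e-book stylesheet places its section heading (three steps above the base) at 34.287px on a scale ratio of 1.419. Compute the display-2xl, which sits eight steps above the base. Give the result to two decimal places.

34.287 × 1.419⁵ = 34.287 × 5.75323 ≈ 197.261

197.26px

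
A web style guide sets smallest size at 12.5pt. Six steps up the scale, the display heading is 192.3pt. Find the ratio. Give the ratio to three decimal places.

1.577

r⁶ = 192.3 / 12.5, so r = (192.3/12.5)^(1/6).
r = 15.3840^(1/6) ≈ 1.5770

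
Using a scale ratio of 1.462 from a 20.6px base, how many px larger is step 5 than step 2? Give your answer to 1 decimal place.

Step 2: 20.6 × 1.462² = 44.031px
Step 5: 20.6 × 1.462⁵ = 137.595px
Difference: 137.595 − 44.031 = 93.564px

93.6px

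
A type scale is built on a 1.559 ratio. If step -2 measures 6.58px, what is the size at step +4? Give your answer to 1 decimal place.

94.5px

Moving from step -2 to step +4 is 6 steps up, so multiply by r⁶.
6.58 × 1.559⁶ = 6.58 × 14.35743 ≈ 94.472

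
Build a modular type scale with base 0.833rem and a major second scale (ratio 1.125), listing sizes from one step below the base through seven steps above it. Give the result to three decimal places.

0.740rem, 0.833rem, 0.937rem, 1.054rem, 1.186rem, 1.334rem, 1.501rem, 1.689rem, 1.900rem

Step -1: 0.833 ÷ 1.125 = 0.740
Step 0: 0.833rem
Step 1: 0.833 × 1.125 = 0.937
Step 2: 0.833 × 1.125² = 1.054
Step 3: 0.833 × 1.125³ = 1.186
Step 4: 0.833 × 1.125⁴ = 1.334
Step 5: 0.833 × 1.125⁵ = 1.501
Step 6: 0.833 × 1.125⁶ = 1.689
Step 7: 0.833 × 1.125⁷ = 1.900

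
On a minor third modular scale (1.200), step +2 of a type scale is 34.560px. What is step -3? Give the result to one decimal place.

13.9px

The gap is -3 − (2) = -5 steps, so the factor is 1.200^-5.
34.560 ÷ 1.200⁵ = 34.560 ÷ 2.48832 ≈ 13.889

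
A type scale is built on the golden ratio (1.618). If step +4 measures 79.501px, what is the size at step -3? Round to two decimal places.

2.74px

The gap is -3 − (4) = -7 steps, so the factor is 1.618^-7.
79.501 ÷ 1.618⁷ = 79.501 ÷ 29.03017 ≈ 2.739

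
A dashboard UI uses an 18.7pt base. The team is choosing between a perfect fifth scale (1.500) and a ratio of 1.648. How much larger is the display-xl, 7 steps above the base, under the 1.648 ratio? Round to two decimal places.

297.86pt

Perfect fifth: 18.7 × 1.500⁷ = 319.5070pt
At 1.648: 18.7 × 1.648⁷ = 617.3651pt
Difference: 617.3651 − 319.5070 = 297.8581pt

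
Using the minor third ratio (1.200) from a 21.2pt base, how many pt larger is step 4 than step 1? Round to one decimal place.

Step 1: 21.2 × 1.200 = 25.440pt
Step 4: 21.2 × 1.200⁴ = 43.960pt
Difference: 43.960 − 25.440 = 18.520pt

18.5pt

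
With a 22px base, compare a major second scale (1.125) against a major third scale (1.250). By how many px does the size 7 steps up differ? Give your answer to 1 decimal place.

Major second: 22.0 × 1.125⁷ = 50.175px
Major third: 22.0 × 1.250⁷ = 104.904px
Difference: 104.904 − 50.175 = 54.729px

54.7px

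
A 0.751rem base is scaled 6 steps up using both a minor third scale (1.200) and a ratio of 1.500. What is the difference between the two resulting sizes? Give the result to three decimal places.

6.312rem

Minor third: 0.751 × 1.200⁶ = 2.24247rem
At 1.500: 0.751 × 1.500⁶ = 8.55436rem
Difference: 8.55436 − 2.24247 = 6.31189rem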